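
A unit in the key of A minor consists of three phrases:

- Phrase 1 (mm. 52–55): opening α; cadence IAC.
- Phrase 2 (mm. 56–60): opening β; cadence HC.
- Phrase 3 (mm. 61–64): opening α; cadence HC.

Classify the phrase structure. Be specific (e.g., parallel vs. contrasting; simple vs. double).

phrase group

The final phrase closes with a half cadence, which is not stronger than the preceding half cadence; the 3 phrases lack an overall antecedent–consequent design and so form a phrase group.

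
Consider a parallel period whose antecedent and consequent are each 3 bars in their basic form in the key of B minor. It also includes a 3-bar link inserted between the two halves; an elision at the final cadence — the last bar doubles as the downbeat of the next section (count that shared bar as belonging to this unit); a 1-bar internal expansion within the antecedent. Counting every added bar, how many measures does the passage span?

Basic parallel period: 3 + 3 = 6 bars.
6 (basic form) + 3 (link) + 1 (internal expansion) = 10.
The elision shares a bar with the next section but does not change this unit's count.

10 measures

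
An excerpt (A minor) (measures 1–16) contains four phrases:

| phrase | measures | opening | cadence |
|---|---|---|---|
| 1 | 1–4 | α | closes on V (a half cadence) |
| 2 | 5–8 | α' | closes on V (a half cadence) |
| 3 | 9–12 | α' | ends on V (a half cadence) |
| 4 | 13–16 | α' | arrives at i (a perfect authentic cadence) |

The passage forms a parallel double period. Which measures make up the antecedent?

In a double period the four phrases pair into a large antecedent (phrases 1–2, ending half cadence) and a large consequent (phrases 3–4, ending perfect authentic cadence). The antecedent spans bars 1–8.

measures 1–8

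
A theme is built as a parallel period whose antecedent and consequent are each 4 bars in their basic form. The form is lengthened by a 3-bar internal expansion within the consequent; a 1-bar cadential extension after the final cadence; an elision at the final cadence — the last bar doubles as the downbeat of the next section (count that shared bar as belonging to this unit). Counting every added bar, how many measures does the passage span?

Basic parallel period: 4 + 4 = 8 bars.
8 (basic form) + 3 (internal expansion) + 1 (cadential extension) = 12.
The elision shares a bar with the next section but does not change this unit's count.

12 measures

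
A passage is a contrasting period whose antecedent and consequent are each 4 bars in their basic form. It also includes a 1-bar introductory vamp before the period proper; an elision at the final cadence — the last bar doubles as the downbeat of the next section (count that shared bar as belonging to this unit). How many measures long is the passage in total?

9 measures

Basic contrasting period: 4 + 4 = 8 bars.
8 (basic form) + 1 (introduction) = 9.
The elision shares a bar with the next section but does not change this unit's count.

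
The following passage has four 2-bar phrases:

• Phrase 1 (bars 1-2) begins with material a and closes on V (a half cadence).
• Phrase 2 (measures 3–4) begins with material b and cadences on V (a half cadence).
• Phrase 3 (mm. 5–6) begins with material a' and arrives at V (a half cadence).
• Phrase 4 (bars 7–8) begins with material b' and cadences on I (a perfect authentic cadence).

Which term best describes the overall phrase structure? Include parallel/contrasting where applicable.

Four phrases in two halves: the first half (bars 1–4) ends with a half cadence, the second (mm. 5–8) with a perfect authentic cadence — a large antecedent–consequent pair, i.e. a double period.
Phrase 3 begins with the same material as phrase 1, making it parallel.

parallel double period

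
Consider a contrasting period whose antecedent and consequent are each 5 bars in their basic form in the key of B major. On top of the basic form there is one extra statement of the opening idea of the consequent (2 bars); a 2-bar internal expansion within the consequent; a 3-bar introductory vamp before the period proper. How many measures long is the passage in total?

17 measures

Basic contrasting period: 5 + 5 = 10 bars.
10 (basic form) + 2 (extra statement) + 2 (internal expansion) + 3 (introduction) = 17.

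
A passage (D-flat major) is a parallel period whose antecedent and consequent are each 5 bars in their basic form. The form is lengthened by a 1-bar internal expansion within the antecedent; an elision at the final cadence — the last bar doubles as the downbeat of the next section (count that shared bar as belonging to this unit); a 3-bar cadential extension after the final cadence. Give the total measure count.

14 measures

Basic parallel period: 5 + 5 = 10 bars.
10 (basic form) + 1 (internal expansion) + 3 (cadential extension) = 14.
The elision shares a bar with the next section but does not change this unit's count.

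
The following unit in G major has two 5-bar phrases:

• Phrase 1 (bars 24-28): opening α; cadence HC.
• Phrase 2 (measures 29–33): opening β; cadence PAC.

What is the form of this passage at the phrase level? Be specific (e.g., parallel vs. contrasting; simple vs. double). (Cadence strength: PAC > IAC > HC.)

contrasting period

Phrase 1 ends with a half cadence (weaker) and phrase 2 with a perfect authentic cadence (stronger): antecedent + consequent = a period.
The two phrases open with different material (α / β), so the period is contrasting.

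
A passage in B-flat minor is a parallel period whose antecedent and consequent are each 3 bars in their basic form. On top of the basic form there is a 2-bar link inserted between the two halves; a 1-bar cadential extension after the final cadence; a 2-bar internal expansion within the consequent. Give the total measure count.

11 measures

Basic parallel period: 3 + 3 = 6 bars.
6 (basic form) + 2 (link) + 1 (cadential extension) + 2 (internal expansion) = 11.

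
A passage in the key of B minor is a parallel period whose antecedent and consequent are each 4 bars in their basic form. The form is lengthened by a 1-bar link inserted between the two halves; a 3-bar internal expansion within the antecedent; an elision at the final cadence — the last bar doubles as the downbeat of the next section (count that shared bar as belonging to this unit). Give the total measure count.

12 measures

Basic parallel period: 4 + 4 = 8 bars.
8 (basic form) + 1 (link) + 3 (internal expansion) = 12.
The elision shares a bar with the next section but does not change this unit's count.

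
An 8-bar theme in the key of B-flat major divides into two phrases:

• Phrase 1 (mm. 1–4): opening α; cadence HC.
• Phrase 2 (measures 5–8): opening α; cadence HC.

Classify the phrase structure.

repeated phrase

Both phrases have the same opening (α) and the same cadence (half cadence): the second is a restatement, not a consequent, so this is a repeated phrase rather than a period.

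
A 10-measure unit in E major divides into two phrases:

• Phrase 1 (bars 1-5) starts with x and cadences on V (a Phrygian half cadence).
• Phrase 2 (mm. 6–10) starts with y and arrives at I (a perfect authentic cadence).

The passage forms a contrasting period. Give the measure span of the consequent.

The phrase ending with the weaker cadence (Phrygian half cadence) is the antecedent; the one ending more conclusively (perfect authentic cadence) is the consequent. The consequent is measures 6–10.

measures 6–10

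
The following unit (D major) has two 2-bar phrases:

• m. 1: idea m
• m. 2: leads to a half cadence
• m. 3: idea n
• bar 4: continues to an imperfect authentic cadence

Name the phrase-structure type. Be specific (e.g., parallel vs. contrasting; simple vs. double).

contrasting period

Phrase 1 ends with a half cadence (weaker) and phrase 2 with an imperfect authentic cadence (stronger): antecedent + consequent = a period.
The two phrases open with different material (m / n), so the period is contrasting.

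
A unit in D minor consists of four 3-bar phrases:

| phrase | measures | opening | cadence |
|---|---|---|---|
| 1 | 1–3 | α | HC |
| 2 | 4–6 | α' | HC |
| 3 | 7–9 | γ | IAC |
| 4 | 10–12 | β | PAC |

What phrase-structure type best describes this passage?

Four phrases in two halves: the first half (mm. 1–6) ends with a half cadence, the second (measures 7–12) with a perfect authentic cadence — a large antecedent–consequent pair, i.e. a double period.
Phrase 3 begins with different material from phrase 1, making it contrasting.

contrasting double period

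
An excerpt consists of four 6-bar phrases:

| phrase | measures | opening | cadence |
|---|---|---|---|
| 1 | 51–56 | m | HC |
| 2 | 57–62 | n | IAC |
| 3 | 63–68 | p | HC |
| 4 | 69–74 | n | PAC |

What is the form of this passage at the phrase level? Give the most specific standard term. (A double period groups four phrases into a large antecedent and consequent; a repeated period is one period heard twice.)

contrasting double period

Four phrases in two halves: the first half (bars 51–62) ends with an imperfect authentic cadence, the second (mm. 63–74) with a perfect authentic cadence — a large antecedent–consequent pair, i.e. a double period.
Phrase 3 begins with different material from phrase 1, making it contrasting.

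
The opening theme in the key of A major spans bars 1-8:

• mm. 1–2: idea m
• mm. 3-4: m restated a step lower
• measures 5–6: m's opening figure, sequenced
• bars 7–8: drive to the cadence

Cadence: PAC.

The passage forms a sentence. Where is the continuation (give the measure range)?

After the presentation (bars 1–4), the continuation covers the fragmentation through the cadence: bars 5–8.

measures 5–8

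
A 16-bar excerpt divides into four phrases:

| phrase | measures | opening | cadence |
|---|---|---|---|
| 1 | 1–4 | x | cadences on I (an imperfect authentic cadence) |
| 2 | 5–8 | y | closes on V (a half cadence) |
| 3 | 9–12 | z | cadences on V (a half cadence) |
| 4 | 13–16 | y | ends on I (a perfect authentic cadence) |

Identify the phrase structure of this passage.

Four phrases in two halves: the first half (measures 1-8) ends with a half cadence, the second (mm. 9-16) with a perfect authentic cadence — a large antecedent–consequent pair, i.e. a double period.
Phrase 3 begins with different material from phrase 1, making it contrasting.

contrasting double period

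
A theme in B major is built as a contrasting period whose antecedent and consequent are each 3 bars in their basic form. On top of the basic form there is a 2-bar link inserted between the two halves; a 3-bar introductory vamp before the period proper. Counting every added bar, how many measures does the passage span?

Basic contrasting period: 3 + 3 = 6 bars.
6 (basic form) + 2 (link) + 3 (introduction) = 11.

11 measures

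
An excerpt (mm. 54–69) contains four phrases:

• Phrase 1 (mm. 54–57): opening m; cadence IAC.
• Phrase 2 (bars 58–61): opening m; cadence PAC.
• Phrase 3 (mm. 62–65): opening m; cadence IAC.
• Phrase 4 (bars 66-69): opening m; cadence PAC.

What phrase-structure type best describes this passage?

The cadence pattern IAC–PAC–IAC–PAC is weak–strong twice, and phrases 3–4 restate phrases 1–2: a period heard twice, not a double period (which would end weakly at phrase 2).

repeated period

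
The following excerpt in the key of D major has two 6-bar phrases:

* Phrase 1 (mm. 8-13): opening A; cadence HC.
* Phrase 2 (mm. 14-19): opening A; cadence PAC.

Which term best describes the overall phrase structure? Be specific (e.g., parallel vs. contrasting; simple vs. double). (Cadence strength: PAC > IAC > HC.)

parallel period

Phrase 1 ends with a half cadence (weaker) and phrase 2 with a perfect authentic cadence (stronger): antecedent + consequent = a period.
The two phrases open with the same material (A / A), so the period is parallel.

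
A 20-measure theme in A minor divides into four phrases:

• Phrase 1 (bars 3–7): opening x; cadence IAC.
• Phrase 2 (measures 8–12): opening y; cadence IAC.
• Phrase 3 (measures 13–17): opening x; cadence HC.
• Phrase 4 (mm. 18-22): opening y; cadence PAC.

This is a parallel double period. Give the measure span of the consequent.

In a double period the first pair of phrases (ending imperfect authentic cadence) is the large antecedent and the second pair (ending perfect authentic cadence) is the large consequent; the consequent is measures 13–22.

measures 13–22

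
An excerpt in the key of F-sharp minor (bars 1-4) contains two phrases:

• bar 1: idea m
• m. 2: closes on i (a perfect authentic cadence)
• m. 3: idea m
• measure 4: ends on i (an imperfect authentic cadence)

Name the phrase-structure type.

The second phrase closes with an imperfect authentic cadence, which is not stronger than the first phrase's perfect authentic cadence; without a weak→strong cadential pair there is no antecedent–consequent relationship, so this is a phrase group rather than a period.

phrase group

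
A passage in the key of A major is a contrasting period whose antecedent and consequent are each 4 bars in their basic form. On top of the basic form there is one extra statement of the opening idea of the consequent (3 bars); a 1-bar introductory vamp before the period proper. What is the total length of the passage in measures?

12 measures

Basic contrasting period: 4 + 4 = 8 bars.
8 (basic form) + 3 (extra statement) + 1 (introduction) = 12.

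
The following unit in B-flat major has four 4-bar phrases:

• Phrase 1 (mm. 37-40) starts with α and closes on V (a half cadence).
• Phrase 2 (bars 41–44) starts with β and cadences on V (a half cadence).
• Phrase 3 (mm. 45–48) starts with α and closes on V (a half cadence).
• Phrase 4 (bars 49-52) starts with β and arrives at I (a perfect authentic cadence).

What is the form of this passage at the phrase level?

Four phrases in two halves: the first half (mm. 37-44) ends with a half cadence, the second (mm. 45-52) with a perfect authentic cadence — a large antecedent–consequent pair, i.e. a double period.
Phrase 3 begins with the same material as phrase 1, making it parallel.

parallel double period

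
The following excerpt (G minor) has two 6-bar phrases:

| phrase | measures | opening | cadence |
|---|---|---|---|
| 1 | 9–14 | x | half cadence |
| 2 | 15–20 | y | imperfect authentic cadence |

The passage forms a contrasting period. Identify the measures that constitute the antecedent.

measures 9–14

The antecedent is the phrase ending with the weaker cadence (half cadence, phrase 1) and the consequent the one ending more conclusively (imperfect authentic cadence, phrase 2); the antecedent is measures 9-14.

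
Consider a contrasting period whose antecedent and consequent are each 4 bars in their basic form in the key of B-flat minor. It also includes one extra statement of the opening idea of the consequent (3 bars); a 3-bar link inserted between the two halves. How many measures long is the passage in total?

14 measures

Basic contrasting period: 4 + 4 = 8 bars.
8 (basic form) + 3 (extra statement) + 3 (link) = 14.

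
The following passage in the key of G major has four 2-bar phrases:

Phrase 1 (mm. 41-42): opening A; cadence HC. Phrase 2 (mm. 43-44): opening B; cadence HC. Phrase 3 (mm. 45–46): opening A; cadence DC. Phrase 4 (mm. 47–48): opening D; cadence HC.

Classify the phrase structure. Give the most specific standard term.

phrase group

Phrase 4 ends with a half cadence, no stronger than phrase 2's half cadence, so the four phrases do not form a double period; nor do phrases 3–4 duplicate 1–2, so it is not a repeated period. With no phrase reaching a conclusive cadence, the passage is a phrase group.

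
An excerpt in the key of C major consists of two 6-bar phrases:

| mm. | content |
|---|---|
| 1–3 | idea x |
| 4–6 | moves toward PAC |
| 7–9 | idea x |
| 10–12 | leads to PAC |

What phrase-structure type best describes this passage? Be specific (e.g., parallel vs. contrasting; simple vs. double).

Both phrases have the same opening (x) and the same cadence (perfect authentic cadence): the second is a restatement, not a consequent, so this is a repeated phrase rather than a period.

repeated phrase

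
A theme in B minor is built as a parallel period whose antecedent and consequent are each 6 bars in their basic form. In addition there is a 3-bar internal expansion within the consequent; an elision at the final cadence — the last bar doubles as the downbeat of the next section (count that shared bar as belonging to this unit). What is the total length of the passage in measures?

Basic parallel period: 6 + 6 = 12 bars.
12 (basic form) + 3 (internal expansion) = 15.
The elision shares a bar with the next section but does not change this unit's count.

15 measures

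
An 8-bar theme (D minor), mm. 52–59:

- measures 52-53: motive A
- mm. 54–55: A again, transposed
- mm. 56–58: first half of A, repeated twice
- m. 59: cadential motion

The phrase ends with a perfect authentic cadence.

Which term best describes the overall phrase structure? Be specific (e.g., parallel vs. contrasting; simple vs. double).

Basic idea (measures 52–53) + its repetition (bars 54–55) form the presentation; fragmentation and cadence (mm. 56–59) form the continuation — the 8-bar whole is a sentence.

sentence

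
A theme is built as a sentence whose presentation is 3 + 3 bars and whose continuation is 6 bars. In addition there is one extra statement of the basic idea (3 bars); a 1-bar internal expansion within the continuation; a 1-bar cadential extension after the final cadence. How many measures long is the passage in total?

17 measures

Basic sentence: 3 + 3 + 6 = 12 bars.
12 (basic form) + 3 (extra statement) + 1 (internal expansion) + 1 (cadential extension) = 17.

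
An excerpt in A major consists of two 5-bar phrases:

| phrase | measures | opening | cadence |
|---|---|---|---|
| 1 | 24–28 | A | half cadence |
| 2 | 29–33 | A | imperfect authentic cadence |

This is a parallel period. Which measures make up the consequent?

The phrase ending with the weaker cadence (half cadence) is the antecedent; the one ending more conclusively (imperfect authentic cadence) is the consequent. The consequent is measures 29–33.

measures 29–33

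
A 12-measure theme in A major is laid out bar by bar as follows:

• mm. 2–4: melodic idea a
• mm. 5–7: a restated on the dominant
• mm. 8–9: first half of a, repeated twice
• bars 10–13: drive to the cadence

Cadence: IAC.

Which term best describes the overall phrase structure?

sentence

Basic idea (mm. 2–4) + its repetition (measures 5–7) form the presentation; fragmentation and cadence (mm. 8–13) form the continuation — the 12-bar whole is a sentence.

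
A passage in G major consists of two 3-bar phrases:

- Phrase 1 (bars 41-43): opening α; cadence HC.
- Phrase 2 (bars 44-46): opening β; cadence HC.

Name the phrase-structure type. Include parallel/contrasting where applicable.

phrase group

The second phrase closes with a half cadence, which is not stronger than the first phrase's half cadence; without a weak→strong cadential pair there is no antecedent–consequent relationship, so this is a phrase group rather than a period.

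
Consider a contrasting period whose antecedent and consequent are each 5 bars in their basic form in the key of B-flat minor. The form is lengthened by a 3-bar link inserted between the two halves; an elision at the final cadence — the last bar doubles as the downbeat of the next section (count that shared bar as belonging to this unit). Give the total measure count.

Basic contrasting period: 5 + 5 = 10 bars.
10 (basic form) + 3 (link) = 13.
The elision shares a bar with the next section but does not change this unit's count.

13 measures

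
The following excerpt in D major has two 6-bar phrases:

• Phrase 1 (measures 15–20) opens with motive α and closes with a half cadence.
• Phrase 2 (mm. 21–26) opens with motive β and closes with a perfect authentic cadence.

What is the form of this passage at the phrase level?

contrasting period

Phrase 1 ends with a half cadence (weaker) and phrase 2 with a perfect authentic cadence (stronger): antecedent + consequent = a period.
The two phrases open with different material (α / β), so the period is contrasting.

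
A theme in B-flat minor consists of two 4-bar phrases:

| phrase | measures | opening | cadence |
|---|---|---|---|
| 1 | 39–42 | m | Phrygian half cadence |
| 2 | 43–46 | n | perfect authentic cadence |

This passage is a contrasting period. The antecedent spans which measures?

The antecedent is the phrase ending with the weaker cadence (Phrygian half cadence, phrase 1) and the consequent the one ending more conclusively (perfect authentic cadence, phrase 2); the antecedent is mm. 39–42.

measures 39–42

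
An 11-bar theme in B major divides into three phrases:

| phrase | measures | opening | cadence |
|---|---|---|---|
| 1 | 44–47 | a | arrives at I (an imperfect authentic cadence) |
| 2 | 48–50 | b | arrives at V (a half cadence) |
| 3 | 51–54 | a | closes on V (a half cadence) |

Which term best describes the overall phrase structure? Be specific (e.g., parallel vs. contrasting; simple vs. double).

phrase group

The final phrase closes with a half cadence, which is not stronger than the preceding half cadence; the 3 phrases lack an overall antecedent–consequent design and so form a phrase group.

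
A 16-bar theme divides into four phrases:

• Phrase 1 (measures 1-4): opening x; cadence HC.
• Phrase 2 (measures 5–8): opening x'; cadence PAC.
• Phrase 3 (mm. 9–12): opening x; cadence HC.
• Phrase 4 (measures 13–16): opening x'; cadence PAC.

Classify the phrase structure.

The cadence pattern HC–PAC–HC–PAC is weak–strong twice, and phrases 3–4 restate phrases 1–2: a period heard twice, not a double period (which would end weakly at phrase 2).

repeated period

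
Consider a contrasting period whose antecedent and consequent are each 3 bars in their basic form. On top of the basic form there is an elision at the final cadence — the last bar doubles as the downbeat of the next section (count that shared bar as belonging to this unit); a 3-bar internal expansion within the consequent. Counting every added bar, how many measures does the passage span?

9 measures

Basic contrasting period: 3 + 3 = 6 bars.
6 (basic form) + 3 (internal expansion) = 9.
The elision shares a bar with the next section but does not change this unit's count.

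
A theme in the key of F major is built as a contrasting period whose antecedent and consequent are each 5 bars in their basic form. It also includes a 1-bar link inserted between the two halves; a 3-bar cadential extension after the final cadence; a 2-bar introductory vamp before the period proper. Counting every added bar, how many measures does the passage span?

16 measures

Basic contrasting period: 5 + 5 = 10 bars.
10 (basic form) + 1 (link) + 3 (cadential extension) + 2 (introduction) = 16.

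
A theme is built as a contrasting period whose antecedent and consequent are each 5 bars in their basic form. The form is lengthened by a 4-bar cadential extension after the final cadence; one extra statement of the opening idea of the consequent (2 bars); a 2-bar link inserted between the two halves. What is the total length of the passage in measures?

18 measures

Basic contrasting period: 5 + 5 = 10 bars.
10 (basic form) + 4 (cadential extension) + 2 (extra statement) + 2 (link) = 18.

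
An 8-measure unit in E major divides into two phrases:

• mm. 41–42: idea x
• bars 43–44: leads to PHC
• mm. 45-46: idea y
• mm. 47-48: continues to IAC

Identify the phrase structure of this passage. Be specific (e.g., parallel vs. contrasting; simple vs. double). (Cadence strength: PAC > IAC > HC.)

contrasting period

Phrase 1 ends with a Phrygian half cadence (weaker) and phrase 2 with an imperfect authentic cadence (stronger): antecedent + consequent = a period.
The two phrases open with different material (x / y), so the period is contrasting.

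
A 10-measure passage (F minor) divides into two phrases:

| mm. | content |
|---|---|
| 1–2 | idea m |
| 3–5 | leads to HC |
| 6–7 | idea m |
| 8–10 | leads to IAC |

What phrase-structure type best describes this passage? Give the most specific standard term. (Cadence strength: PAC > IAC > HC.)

parallel period

Phrase 1 ends with a half cadence (weaker) and phrase 2 with an imperfect authentic cadence (stronger): antecedent + consequent = a period.
The two phrases open with the same material (m / m), so the period is parallel.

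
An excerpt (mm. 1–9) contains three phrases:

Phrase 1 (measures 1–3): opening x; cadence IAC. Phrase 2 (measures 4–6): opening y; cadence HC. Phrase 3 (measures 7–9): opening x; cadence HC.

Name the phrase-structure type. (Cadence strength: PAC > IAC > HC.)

phrase group

The final phrase closes with a half cadence, which is not stronger than the preceding half cadence; the 3 phrases lack an overall antecedent–consequent design and so form a phrase group.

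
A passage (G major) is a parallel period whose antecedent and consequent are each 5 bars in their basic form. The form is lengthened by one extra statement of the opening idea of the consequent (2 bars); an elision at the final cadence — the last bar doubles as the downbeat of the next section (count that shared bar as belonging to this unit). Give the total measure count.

12 measures

Basic parallel period: 5 + 5 = 10 bars.
10 (basic form) + 2 (extra statement) = 12.
The elision shares a bar with the next section but does not change this unit's count.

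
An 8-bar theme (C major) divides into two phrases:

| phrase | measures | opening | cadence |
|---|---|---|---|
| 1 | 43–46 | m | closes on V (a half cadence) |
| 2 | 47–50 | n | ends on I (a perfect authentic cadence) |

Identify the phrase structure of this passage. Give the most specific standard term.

Phrase 1 ends with a half cadence (weaker) and phrase 2 with a perfect authentic cadence (stronger): antecedent + consequent = a period.
The two phrases open with different material (m / n), so the period is contrasting.

contrasting period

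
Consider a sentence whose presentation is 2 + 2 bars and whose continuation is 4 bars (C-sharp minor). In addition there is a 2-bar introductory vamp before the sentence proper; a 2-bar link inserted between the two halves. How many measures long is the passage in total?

Basic sentence: 2 + 2 + 4 = 8 bars.
8 (basic form) + 2 (introduction) + 2 (link) = 12.

12 measures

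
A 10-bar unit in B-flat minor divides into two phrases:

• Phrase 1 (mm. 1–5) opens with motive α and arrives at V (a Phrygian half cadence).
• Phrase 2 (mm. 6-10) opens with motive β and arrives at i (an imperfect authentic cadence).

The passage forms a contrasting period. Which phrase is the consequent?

The phrase ending with the weaker cadence (Phrygian half cadence) is the antecedent; the one ending more conclusively (imperfect authentic cadence) is the consequent. The consequent is phrase 2.

phrase 2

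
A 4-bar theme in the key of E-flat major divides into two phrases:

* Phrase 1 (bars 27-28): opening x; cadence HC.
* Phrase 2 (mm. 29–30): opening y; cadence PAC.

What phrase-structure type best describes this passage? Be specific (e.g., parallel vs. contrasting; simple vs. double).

Phrase 1 ends with a half cadence (weaker) and phrase 2 with a perfect authentic cadence (stronger): antecedent + consequent = a period.
The two phrases open with different material (x / y), so the period is contrasting.

contrasting period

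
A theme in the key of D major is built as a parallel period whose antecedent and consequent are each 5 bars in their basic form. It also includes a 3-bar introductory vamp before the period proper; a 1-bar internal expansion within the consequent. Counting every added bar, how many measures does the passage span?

14 measures

Basic parallel period: 5 + 5 = 10 bars.
10 (basic form) + 3 (introduction) + 1 (internal expansion) = 14.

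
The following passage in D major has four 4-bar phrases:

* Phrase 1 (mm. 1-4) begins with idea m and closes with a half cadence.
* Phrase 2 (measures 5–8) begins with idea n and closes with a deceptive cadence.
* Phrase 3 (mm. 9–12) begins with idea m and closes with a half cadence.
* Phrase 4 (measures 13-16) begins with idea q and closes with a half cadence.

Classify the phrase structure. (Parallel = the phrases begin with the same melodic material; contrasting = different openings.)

phrase group

Phrase 4 ends with a half cadence, no stronger than phrase 2's deceptive cadence, so the four phrases do not form a double period; nor do phrases 3–4 duplicate 1–2, so it is not a repeated period. With no phrase reaching a conclusive cadence, the passage is a phrase group.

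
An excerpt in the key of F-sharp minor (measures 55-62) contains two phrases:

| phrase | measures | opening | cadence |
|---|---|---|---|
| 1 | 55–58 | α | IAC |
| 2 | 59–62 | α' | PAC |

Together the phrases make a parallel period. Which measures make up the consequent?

measures 59–62

The phrase ending with the weaker cadence (imperfect authentic cadence) is the antecedent; the one ending more conclusively (perfect authentic cadence) is the consequent. The consequent is measures 59–62.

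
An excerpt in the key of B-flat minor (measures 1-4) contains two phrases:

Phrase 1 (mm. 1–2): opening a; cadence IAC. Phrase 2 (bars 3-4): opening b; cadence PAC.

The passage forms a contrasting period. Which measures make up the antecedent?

The antecedent is the phrase ending with the weaker cadence (imperfect authentic cadence, phrase 1) and the consequent the one ending more conclusively (perfect authentic cadence, phrase 2); the antecedent is bars 1–2.

measures 1–2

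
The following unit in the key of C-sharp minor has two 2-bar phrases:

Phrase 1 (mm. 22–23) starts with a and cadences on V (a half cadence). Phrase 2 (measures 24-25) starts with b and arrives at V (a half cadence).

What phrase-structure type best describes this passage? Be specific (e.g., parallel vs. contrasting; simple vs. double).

phrase group

The second phrase closes with a half cadence, which is not stronger than the first phrase's half cadence; without a weak→strong cadential pair there is no antecedent–consequent relationship, so this is a phrase group rather than a period.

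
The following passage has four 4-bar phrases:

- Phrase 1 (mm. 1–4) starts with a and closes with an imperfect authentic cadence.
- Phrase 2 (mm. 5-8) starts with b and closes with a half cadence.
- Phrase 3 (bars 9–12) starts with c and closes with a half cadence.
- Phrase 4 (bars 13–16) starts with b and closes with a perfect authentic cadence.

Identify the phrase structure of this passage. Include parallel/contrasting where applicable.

Four phrases in two halves: the first half (bars 1–8) ends with a half cadence, the second (mm. 9–16) with a perfect authentic cadence — a large antecedent–consequent pair, i.e. a double period.
Phrase 3 begins with different material from phrase 1, making it contrasting.

contrasting double period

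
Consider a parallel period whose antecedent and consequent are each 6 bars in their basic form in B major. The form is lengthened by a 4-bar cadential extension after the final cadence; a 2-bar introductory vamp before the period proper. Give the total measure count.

Basic parallel period: 6 + 6 = 12 bars.
12 (basic form) + 4 (cadential extension) + 2 (introduction) = 18.

18 measures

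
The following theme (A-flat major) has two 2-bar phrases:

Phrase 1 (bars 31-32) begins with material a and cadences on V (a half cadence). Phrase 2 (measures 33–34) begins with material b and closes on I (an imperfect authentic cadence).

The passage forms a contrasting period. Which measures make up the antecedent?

measures 31–32

The phrase ending with the weaker cadence (half cadence) is the antecedent; the one ending more conclusively (imperfect authentic cadence) is the consequent. The antecedent is measures 31–32.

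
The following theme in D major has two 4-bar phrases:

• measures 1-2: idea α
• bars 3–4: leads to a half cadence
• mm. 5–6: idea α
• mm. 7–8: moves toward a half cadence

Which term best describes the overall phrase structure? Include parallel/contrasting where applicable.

repeated phrase

Both phrases have the same opening (α) and the same cadence (half cadence): the second is a restatement, not a consequent, so this is a repeated phrase rather than a period.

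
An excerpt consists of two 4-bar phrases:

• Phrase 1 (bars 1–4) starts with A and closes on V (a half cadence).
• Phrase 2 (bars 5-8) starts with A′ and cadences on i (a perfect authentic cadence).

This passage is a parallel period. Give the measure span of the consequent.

The antecedent is the phrase ending with the weaker cadence (half cadence, phrase 1) and the consequent the one ending more conclusively (perfect authentic cadence, phrase 2); the consequent is mm. 5-8.

measures 5–8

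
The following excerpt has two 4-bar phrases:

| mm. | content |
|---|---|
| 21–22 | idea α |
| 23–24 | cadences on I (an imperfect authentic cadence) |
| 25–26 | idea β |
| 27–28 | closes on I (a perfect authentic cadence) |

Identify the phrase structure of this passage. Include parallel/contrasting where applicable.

contrasting period

Phrase 1 ends with an imperfect authentic cadence (weaker) and phrase 2 with a perfect authentic cadence (stronger): antecedent + consequent = a period.
The two phrases open with different material (α / β), so the period is contrasting.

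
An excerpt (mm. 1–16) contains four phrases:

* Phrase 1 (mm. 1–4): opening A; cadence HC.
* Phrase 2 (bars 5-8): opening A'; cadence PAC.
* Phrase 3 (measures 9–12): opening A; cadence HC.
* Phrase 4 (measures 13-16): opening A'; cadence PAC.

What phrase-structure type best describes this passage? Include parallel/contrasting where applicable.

The cadence pattern HC–PAC–HC–PAC is weak–strong twice, and phrases 3–4 restate phrases 1–2: a period heard twice, not a double period (which would end weakly at phrase 2).

repeated period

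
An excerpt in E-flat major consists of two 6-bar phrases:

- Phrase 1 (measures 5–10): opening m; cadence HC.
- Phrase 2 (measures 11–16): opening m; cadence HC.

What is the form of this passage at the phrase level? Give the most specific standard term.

Both phrases have the same opening (m) and the same cadence (half cadence): the second is a restatement, not a consequent, so this is a repeated phrase rather than a period.

repeated phrase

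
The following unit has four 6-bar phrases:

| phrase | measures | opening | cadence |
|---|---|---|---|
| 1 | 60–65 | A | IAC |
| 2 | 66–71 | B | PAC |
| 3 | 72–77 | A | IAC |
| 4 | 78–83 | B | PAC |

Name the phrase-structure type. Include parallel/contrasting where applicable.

The cadence pattern IAC–PAC–IAC–PAC is weak–strong twice, and phrases 3–4 restate phrases 1–2: a period heard twice, not a double period (which would end weakly at phrase 2).

repeated period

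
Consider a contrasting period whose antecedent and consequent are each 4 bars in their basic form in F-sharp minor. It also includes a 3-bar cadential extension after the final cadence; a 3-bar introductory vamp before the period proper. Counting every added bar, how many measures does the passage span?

14 measures

Basic contrasting period: 4 + 4 = 8 bars.
8 (basic form) + 3 (cadential extension) + 3 (introduction) = 14.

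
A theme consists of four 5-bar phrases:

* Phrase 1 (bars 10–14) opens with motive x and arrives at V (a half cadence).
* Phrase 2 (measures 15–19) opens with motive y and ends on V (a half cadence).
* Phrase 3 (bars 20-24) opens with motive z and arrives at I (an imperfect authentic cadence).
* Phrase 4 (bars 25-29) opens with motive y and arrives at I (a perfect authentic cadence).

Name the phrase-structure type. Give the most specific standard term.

contrasting double period

Four phrases in two halves: the first half (mm. 10-19) ends with a half cadence, the second (mm. 20-29) with a perfect authentic cadence — a large antecedent–consequent pair, i.e. a double period.
Phrase 3 begins with different material from phrase 1, making it contrasting.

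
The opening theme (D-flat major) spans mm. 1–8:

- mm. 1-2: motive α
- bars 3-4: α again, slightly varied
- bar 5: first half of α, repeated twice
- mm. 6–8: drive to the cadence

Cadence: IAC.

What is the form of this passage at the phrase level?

Basic idea (mm. 1–2) + its repetition (mm. 3–4) form the presentation; fragmentation and cadence (measures 5–8) form the continuation — the 8-bar whole is a sentence.

sentence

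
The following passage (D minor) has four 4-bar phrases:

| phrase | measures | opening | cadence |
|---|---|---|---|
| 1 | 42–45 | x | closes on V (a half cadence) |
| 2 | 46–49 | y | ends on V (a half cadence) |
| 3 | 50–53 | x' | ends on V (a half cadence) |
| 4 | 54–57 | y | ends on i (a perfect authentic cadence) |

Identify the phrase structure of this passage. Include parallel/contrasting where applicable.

parallel double period

Four phrases in two halves: the first half (mm. 42-49) ends with a half cadence, the second (mm. 50-57) with a perfect authentic cadence — a large antecedent–consequent pair, i.e. a double period.
Phrase 3 begins with the same material as phrase 1, making it parallel.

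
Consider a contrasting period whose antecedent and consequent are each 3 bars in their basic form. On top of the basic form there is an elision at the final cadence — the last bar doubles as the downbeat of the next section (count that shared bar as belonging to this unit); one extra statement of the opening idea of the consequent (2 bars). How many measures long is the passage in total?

Basic contrasting period: 3 + 3 = 6 bars.
6 (basic form) + 2 (extra statement) = 8.
The elision shares a bar with the next section but does not change this unit's count.

8 measures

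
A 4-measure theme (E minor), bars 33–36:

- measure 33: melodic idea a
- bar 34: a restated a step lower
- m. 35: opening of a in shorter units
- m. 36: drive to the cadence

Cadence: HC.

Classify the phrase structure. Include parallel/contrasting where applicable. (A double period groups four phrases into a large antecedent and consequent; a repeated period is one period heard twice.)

sentence

Basic idea (bar 33) + its repetition (bar 34) form the presentation; fragmentation and cadence (mm. 35-36) form the continuation — the 4-bar whole is a sentence.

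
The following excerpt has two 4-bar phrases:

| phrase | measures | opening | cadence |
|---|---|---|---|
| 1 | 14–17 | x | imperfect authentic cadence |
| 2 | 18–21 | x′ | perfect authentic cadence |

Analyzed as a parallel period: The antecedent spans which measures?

The antecedent is the phrase ending with the weaker cadence (imperfect authentic cadence, phrase 1) and the consequent the one ending more conclusively (perfect authentic cadence, phrase 2); the antecedent is mm. 14–17.

measures 14–17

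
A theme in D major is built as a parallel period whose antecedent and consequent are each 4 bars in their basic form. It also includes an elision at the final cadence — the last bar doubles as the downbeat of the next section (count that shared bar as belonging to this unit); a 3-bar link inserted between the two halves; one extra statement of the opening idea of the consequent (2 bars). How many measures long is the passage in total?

13 measures

Basic parallel period: 4 + 4 = 8 bars.
8 (basic form) + 3 (link) + 2 (extra statement) = 13.
The elision shares a bar with the next section but does not change this unit's count.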